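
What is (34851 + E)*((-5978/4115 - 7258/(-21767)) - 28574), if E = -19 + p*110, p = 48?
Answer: -102666979606270112/89571205 ≈ -1.1462e+9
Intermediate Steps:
E = 5261 (E = -19 + 48*110 = -19 + 5280 = 5261)
(34851 + E)*((-5978/4115 - 7258/(-21767)) - 28574) = (34851 + 5261)*((-5978/4115 - 7258/(-21767)) - 28574) = 40112*((-5978*1/4115 - 7258*(-1/21767)) - 28574) = 40112*((-5978/4115 + 7258/21767) - 28574) = 40112*(-100256456/89571205 - 28574) = 40112*(-2559507868126/89571205) = -102666979606270112/89571205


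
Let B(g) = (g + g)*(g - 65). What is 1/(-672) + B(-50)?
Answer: 7727999/672 ≈ 11500.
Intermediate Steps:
B(g) = 2*g*(-65 + g) (B(g) = (2*g)*(-65 + g) = 2*g*(-65 + g))
1/(-672) + B(-50) = 1/(-672) + 2*(-50)*(-65 - 50) = -1/672 + 2*(-50)*(-115) = -1/672 + 11500 = 7727999/672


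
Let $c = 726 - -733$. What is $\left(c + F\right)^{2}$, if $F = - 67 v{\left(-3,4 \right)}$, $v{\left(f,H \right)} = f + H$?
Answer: $1937664$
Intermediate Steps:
$v{\left(f,H \right)} = H + f$
$c = 1459$ ($c = 726 + 733 = 1459$)
$F = -67$ ($F = - 67 \left(4 - 3\right) = \left(-67\right) 1 = -67$)
$\left(c + F\right)^{2} = \left(1459 - 67\right)^{2} = 1392^{2} = 1937664$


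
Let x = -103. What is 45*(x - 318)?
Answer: -18945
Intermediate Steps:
45*(x - 318) = 45*(-103 - 318) = 45*(-421) = -18945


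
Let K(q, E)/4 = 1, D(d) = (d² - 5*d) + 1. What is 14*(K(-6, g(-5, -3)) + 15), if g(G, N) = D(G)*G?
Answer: 266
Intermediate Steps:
D(d) = 1 + d² - 5*d
g(G, N) = G*(1 + G² - 5*G) (g(G, N) = (1 + G² - 5*G)*G = G*(1 + G² - 5*G))
K(q, E) = 4 (K(q, E) = 4*1 = 4)
14*(K(-6, g(-5, -3)) + 15) = 14*(4 + 15) = 14*19 = 266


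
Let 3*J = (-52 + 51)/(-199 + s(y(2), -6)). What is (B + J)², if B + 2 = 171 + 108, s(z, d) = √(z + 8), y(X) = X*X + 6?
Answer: 1081993657643602/14101325001 + 65787344*√2/4700441667 ≈ 76730.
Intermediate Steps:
y(X) = 6 + X² (y(X) = X² + 6 = 6 + X²)
s(z, d) = √(8 + z)
B = 277 (B = -2 + (171 + 108) = -2 + 279 = 277)
J = -1/(3*(-199 + 3*√2)) (J = ((-52 + 51)/(-199 + √(8 + (6 + 2²))))/3 = (-1/(-199 + √(8 + (6 + 4))))/3 = (-1/(-199 + √(8 + 10)))/3 = (-1/(-199 + √18))/3 = (-1/(-199 + 3*√2))/3 = -1/(3*(-199 + 3*√2)) ≈ 0.0017115)
(B + J)² = (277 + (199/118749 + √2/39583))² = (32893672/118749 + √2/39583)²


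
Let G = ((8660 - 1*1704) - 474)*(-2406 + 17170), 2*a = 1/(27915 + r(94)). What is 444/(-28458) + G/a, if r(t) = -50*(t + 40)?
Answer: 19259243301881446/4743 ≈ 4.0606e+12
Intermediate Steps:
r(t) = -2000 - 50*t (r(t) = -50*(40 + t) = -2000 - 50*t)
a = 1/42430 (a = 1/(2*(27915 + (-2000 - 50*94))) = 1/(2*(27915 + (-2000 - 4700))) = 1/(2*(27915 - 6700)) = (½)/21215 = (½)*(1/21215) = 1/42430 ≈ 2.3568e-5)
G = 95700248 (G = ((8660 - 1704) - 474)*14764 = (6956 - 474)*14764 = 6482*14764 = 95700248)
444/(-28458) + G/a = 444/(-28458) + 95700248/(1/42430) = 444*(-1/28458) + 95700248*42430 = -74/4743 + 4060561522640 = 19259243301881446/4743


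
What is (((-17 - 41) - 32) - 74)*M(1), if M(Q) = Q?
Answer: -164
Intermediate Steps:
(((-17 - 41) - 32) - 74)*M(1) = (((-17 - 41) - 32) - 74)*1 = ((-58 - 32) - 74)*1 = (-90 - 74)*1 = -164*1 = -164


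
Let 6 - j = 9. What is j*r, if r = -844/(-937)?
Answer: -2532/937 ≈ -2.7022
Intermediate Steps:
j = -3 (j = 6 - 1*9 = 6 - 9 = -3)
r = 844/937 (r = -844*(-1/937) = 844/937 ≈ 0.90075)
j*r = -3*844/937 = -2532/937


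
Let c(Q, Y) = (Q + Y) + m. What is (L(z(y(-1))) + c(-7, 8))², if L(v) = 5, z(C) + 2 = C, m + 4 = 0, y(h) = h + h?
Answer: 4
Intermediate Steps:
y(h) = 2*h
m = -4 (m = -4 + 0 = -4)
z(C) = -2 + C
c(Q, Y) = -4 + Q + Y (c(Q, Y) = (Q + Y) - 4 = -4 + Q + Y)
(L(z(y(-1))) + c(-7, 8))² = (5 + (-4 - 7 + 8))² = (5 - 3)² = 2² = 4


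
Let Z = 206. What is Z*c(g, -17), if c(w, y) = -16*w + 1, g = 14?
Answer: -45938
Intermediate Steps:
c(w, y) = 1 - 16*w
Z*c(g, -17) = 206*(1 - 16*14) = 206*(1 - 224) = 206*(-223) = -45938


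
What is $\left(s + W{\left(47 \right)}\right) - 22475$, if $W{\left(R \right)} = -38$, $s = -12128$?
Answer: $-34641$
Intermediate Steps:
$\left(s + W{\left(47 \right)}\right) - 22475 = \left(-12128 - 38\right) - 22475 = -12166 - 22475 = -34641$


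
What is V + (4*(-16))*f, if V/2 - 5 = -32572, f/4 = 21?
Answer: -70510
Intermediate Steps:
f = 84 (f = 4*21 = 84)
V = -65134 (V = 10 + 2*(-32572) = 10 - 65144 = -65134)
V + (4*(-16))*f = -65134 + (4*(-16))*84 = -65134 - 64*84 = -65134 - 5376 = -70510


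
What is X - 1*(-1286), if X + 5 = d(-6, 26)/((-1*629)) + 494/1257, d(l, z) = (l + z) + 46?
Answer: 1013054257/790653 ≈ 1281.3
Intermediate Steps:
d(l, z) = 46 + l + z
X = -3725501/790653 (X = -5 + ((46 - 6 + 26)/((-1*629)) + 494/1257) = -5 + (66/(-629) + 494*(1/1257)) = -5 + (66*(-1/629) + 494/1257) = -5 + (-66/629 + 494/1257) = -5 + 227764/790653 = -3725501/790653 ≈ -4.7119)
X - 1*(-1286) = -3725501/790653 - 1*(-1286) = -3725501/790653 + 1286 = 1013054257/790653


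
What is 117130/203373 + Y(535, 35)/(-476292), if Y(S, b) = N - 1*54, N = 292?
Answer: 9289946531/16144155486 ≈ 0.57544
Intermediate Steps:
Y(S, b) = 238 (Y(S, b) = 292 - 1*54 = 292 - 54 = 238)
117130/203373 + Y(535, 35)/(-476292) = 117130/203373 + 238/(-476292) = 117130*(1/203373) + 238*(-1/476292) = 117130/203373 - 119/238146 = 9289946531/16144155486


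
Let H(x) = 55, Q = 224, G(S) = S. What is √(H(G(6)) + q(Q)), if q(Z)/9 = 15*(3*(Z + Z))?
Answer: √181495 ≈ 426.02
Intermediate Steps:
q(Z) = 810*Z (q(Z) = 9*(15*(3*(Z + Z))) = 9*(15*(3*(2*Z))) = 9*(15*(6*Z)) = 9*(90*Z) = 810*Z)
√(H(G(6)) + q(Q)) = √(55 + 810*224) = √(55 + 181440) = √181495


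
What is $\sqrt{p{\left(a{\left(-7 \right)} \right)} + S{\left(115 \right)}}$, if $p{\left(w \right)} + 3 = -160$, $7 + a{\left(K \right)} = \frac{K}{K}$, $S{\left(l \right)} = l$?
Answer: $4 i \sqrt{3} \approx 6.9282 i$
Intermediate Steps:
$a{\left(K \right)} = -6$ ($a{\left(K \right)} = -7 + \frac{K}{K} = -7 + 1 = -6$)
$p{\left(w \right)} = -163$ ($p{\left(w \right)} = -3 - 160 = -163$)
$\sqrt{p{\left(a{\left(-7 \right)} \right)} + S{\left(115 \right)}} = \sqrt{-163 + 115} = \sqrt{-48} = 4 i \sqrt{3}$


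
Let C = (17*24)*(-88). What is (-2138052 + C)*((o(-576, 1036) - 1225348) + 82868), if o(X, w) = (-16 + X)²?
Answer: 1721807935296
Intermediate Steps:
C = -35904 (C = 408*(-88) = -35904)
(-2138052 + C)*((o(-576, 1036) - 1225348) + 82868) = (-2138052 - 35904)*(((-16 - 576)² - 1225348) + 82868) = -2173956*(((-592)² - 1225348) + 82868) = -2173956*((350464 - 1225348) + 82868) = -2173956*(-874884 + 82868) = -2173956*(-792016) = 1721807935296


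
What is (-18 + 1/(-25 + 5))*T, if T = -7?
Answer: 2527/20 ≈ 126.35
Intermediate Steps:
(-18 + 1/(-25 + 5))*T = (-18 + 1/(-25 + 5))*(-7) = (-18 + 1/(-20))*(-7) = (-18 - 1/20)*(-7) = -361/20*(-7) = 2527/20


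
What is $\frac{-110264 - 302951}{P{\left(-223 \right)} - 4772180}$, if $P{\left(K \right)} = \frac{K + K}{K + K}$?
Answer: $\frac{413215}{4772179} \approx 0.086588$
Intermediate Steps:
$P{\left(K \right)} = 1$ ($P{\left(K \right)} = \frac{2 K}{2 K} = 2 K \frac{1}{2 K} = 1$)
$\frac{-110264 - 302951}{P{\left(-223 \right)} - 4772180} = \frac{-110264 - 302951}{1 - 4772180} = - \frac{413215}{-4772179} = \left(-413215\right) \left(- \frac{1}{4772179}\right) = \frac{413215}{4772179}$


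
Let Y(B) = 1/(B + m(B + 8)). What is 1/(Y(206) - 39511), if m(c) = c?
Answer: -420/16594619 ≈ -2.5309e-5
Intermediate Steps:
Y(B) = 1/(8 + 2*B) (Y(B) = 1/(B + (B + 8)) = 1/(B + (8 + B)) = 1/(8 + 2*B))
1/(Y(206) - 39511) = 1/(1/(2*(4 + 206)) - 39511) = 1/((½)/210 - 39511) = 1/((½)*(1/210) - 39511) = 1/(1/420 - 39511) = 1/(-16594619/420) = -420/16594619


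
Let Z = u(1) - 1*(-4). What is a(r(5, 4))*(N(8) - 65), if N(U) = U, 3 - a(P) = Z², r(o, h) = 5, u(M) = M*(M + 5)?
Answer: 5529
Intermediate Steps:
u(M) = M*(5 + M)
Z = 10 (Z = 1*(5 + 1) - 1*(-4) = 1*6 + 4 = 6 + 4 = 10)
a(P) = -97 (a(P) = 3 - 1*10² = 3 - 1*100 = 3 - 100 = -97)
a(r(5, 4))*(N(8) - 65) = -97*(8 - 65) = -97*(-57) = 5529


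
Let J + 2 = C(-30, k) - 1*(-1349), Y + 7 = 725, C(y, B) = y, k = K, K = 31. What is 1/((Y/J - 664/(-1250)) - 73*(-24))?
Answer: 823125/1443000994 ≈ 0.00057043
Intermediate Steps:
k = 31
Y = 718 (Y = -7 + 725 = 718)
J = 1317 (J = -2 + (-30 - 1*(-1349)) = -2 + (-30 + 1349) = -2 + 1319 = 1317)
1/((Y/J - 664/(-1250)) - 73*(-24)) = 1/((718/1317 - 664/(-1250)) - 73*(-24)) = 1/((718*(1/1317) - 664*(-1/1250)) + 1752) = 1/((718/1317 + 332/625) + 1752) = 1/(885994/823125 + 1752) = 1/(1443000994/823125) = 823125/1443000994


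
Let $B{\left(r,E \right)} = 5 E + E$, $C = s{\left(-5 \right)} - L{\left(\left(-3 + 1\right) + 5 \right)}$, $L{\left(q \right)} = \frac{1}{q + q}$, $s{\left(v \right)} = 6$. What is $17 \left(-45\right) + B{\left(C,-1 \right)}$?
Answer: $-771$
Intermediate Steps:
$L{\left(q \right)} = \frac{1}{2 q}$
$C = \frac{35}{6}$ ($C = 6 - \frac{1}{2 \left(\left(-3 + 1\right) + 5\right)} = 6 - \frac{1}{2 \left(-2 + 5\right)} = 6 - \frac{1}{2 \cdot 3} = 6 - \frac{1}{2} \cdot \frac{1}{3} = 6 - \frac{1}{6} = \frac{35}{6} \approx 5.8333$)
$B{\left(r,E \right)} = 6 E$
$17 \left(-45\right) + B{\left(C,-1 \right)} = 17 \left(-45\right) + 6 \left(-1\right) = -765 - 6 = -771$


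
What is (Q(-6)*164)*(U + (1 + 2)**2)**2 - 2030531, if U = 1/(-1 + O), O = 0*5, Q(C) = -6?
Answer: -2093507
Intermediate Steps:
O = 0
U = -1 (U = 1/(-1 + 0) = 1/(-1) = -1)
(Q(-6)*164)*(U + (1 + 2)**2)**2 - 2030531 = (-6*164)*(-1 + (1 + 2)**2)**2 - 2030531 = -984*(-1 + 3**2)**2 - 2030531 = -984*(-1 + 9)**2 - 2030531 = -984*8**2 - 2030531 = -984*64 - 2030531 = -62976 - 2030531 = -2093507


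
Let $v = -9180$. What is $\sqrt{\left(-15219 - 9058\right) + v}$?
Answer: $i \sqrt{33457} \approx 182.91 i$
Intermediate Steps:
$\sqrt{\left(-15219 - 9058\right) + v} = \sqrt{\left(-15219 - 9058\right) - 9180} = \sqrt{-24277 - 9180} = \sqrt{-33457} = i \sqrt{33457}$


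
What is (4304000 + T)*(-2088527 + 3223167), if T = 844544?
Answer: 5841743964160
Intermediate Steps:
(4304000 + T)*(-2088527 + 3223167) = (4304000 + 844544)*(-2088527 + 3223167) = 5148544*1134640 = 5841743964160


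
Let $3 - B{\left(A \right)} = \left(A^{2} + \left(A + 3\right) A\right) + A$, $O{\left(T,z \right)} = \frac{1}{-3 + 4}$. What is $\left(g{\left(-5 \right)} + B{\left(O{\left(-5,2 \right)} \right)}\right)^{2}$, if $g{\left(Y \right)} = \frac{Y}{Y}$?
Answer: $4$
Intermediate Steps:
$O{\left(T,z \right)} = 1$ ($O{\left(T,z \right)} = 1^{-1} = 1$)
$g{\left(Y \right)} = 1$
$B{\left(A \right)} = 3 - A - A^{2} - A \left(3 + A\right)$ ($B{\left(A \right)} = 3 - \left(\left(A^{2} + \left(A + 3\right) A\right) + A\right) = 3 - \left(\left(A^{2} + \left(3 + A\right) A\right) + A\right) = 3 - \left(\left(A^{2} + A \left(3 + A\right)\right) + A\right) = 3 - \left(A + A^{2} + A \left(3 + A\right)\right) = 3 - A - A^{2} - A \left(3 + A\right)$)
$\left(g{\left(-5 \right)} + B{\left(O{\left(-5,2 \right)} \right)}\right)^{2} = \left(1 - \left(1 + 2\right)\right)^{2} = \left(1 - 3\right)^{2} = \left(-2\right)^{2} = 4$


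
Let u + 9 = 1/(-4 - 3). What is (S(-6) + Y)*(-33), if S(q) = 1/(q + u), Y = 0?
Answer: 231/106 ≈ 2.1792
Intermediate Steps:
u = -64/7 (u = -9 + 1/(-4 - 3) = -9 + 1/(-7) = -9 - ⅐ = -64/7 ≈ -9.1429)
S(q) = 1/(-64/7 + q) (S(q) = 1/(q - 64/7) = 1/(-64/7 + q))
(S(-6) + Y)*(-33) = (7/(-64 + 7*(-6)) + 0)*(-33) = (7/(-64 - 42) + 0)*(-33) = (7/(-106) + 0)*(-33) = (7*(-1/106) + 0)*(-33) = (-7/106 + 0)*(-33) = -7/106*(-33) = 231/106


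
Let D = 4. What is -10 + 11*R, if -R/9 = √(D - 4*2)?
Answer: -10 - 198*I ≈ -10.0 - 198.0*I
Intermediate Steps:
R = -18*I (R = -9*√(4 - 4*2) = -9*√(4 - 8) = -18*I ≈ -18.0*I)
-10 + 11*R = -10 + 11*(-18*I) = -10 - 198*I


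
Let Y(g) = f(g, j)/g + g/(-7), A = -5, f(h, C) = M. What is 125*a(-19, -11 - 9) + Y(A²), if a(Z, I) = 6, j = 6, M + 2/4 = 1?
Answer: 261257/350 ≈ 746.45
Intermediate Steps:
M = ½ (M = -½ + 1 = ½ ≈ 0.50000)
f(h, C) = ½
Y(g) = 1/(2*g) - g/7 (Y(g) = 1/(2*g) + g/(-7) = 1/(2*g) + g*(-⅐) = 1/(2*g) - g/7)
125*a(-19, -11 - 9) + Y(A²) = 125*6 + (1/(2*((-5)²)) - ⅐*(-5)²) = 750 + ((½)/25 - ⅐*25) = 750 + ((½)*(1/25) - 25/7) = 750 + (1/50 - 25/7) = 750 - 1243/350 = 261257/350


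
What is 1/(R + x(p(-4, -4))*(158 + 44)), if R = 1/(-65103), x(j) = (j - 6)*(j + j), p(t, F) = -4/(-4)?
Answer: -65103/131508061 ≈ -0.00049505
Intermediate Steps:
p(t, F) = 1 (p(t, F) = -4*(-1/4) = 1)
x(j) = 2*j*(-6 + j) (x(j) = (-6 + j)*(2*j) = 2*j*(-6 + j))
R = -1/65103 ≈ -1.5360e-5
1/(R + x(p(-4, -4))*(158 + 44)) = 1/(-1/65103 + (2*1*(-6 + 1))*(158 + 44)) = 1/(-1/65103 + (2*1*(-5))*202) = 1/(-1/65103 - 10*202) = 1/(-1/65103 - 2020) = 1/(-131508061/65103) = -65103/131508061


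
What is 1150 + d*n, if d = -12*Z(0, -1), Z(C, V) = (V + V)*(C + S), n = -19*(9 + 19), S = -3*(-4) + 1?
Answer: -164834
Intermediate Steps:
S = 13 (S = 12 + 1 = 13)
n = -532 (n = -19*28 = -532)
Z(C, V) = 2*V*(13 + C) (Z(C, V) = (V + V)*(C + 13) = (2*V)*(13 + C) = 2*V*(13 + C))
d = 312 (d = -24*(-1)*(13 + 0) = -24*(-1)*13 = -12*(-26) = 312)
1150 + d*n = 1150 + 312*(-532) = 1150 - 165984 = -164834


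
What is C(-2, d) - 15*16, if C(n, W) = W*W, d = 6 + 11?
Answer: 49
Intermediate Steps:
d = 17
C(n, W) = W**2
C(-2, d) - 15*16 = 17**2 - 15*16 = 289 - 240 = 49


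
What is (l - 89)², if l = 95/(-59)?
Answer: 28579716/3481 ≈ 8210.2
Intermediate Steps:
l = -95/59 (l = 95*(-1/59) = -95/59 ≈ -1.6102)
(l - 89)² = (-95/59 - 89)² = (-5346/59)² = 28579716/3481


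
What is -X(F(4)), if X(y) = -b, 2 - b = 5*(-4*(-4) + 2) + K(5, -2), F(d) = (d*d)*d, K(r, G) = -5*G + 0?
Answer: -98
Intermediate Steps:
K(r, G) = -5*G
F(d) = d**3 (F(d) = d**2*d = d**3)
b = -98 (b = 2 - (5*(-4*(-4) + 2) - 5*(-2)) = 2 - (5*(16 + 2) + 10) = 2 - (5*18 + 10) = 2 - (90 + 10) = 2 - 1*100 = 2 - 100 = -98)
X(y) = 98 (X(y) = -1*(-98) = 98)
-X(F(4)) = -1*98 = -98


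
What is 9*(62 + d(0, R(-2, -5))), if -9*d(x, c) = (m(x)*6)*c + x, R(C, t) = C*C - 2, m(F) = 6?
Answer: 486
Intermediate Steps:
R(C, t) = -2 + C² (R(C, t) = C² - 2 = -2 + C²)
d(x, c) = -4*c - x/9 (d(x, c) = -((6*6)*c + x)/9 = -(36*c + x)/9 = -(x + 36*c)/9 = -4*c - x/9)
9*(62 + d(0, R(-2, -5))) = 9*(62 + (-4*(-2 + (-2)²) - ⅑*0)) = 9*(62 + (-4*(-2 + 4) + 0)) = 9*(62 + (-4*2 + 0)) = 9*(62 + (-8 + 0)) = 9*(62 - 8) = 9*54 = 486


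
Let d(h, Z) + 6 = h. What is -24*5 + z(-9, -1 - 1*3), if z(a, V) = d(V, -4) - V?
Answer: -126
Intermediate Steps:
d(h, Z) = -6 + h
z(a, V) = -6 (z(a, V) = (-6 + V) - V = -6)
-24*5 + z(-9, -1 - 1*3) = -24*5 - 6 = -120 - 6 = -126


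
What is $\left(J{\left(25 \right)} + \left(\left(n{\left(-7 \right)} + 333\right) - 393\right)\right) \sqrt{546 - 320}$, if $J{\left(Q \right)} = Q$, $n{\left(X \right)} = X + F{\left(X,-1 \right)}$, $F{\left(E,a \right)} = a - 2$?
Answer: $- 45 \sqrt{226} \approx -676.5$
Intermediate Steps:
$F{\left(E,a \right)} = -2 + a$
$n{\left(X \right)} = -3 + X$ ($n{\left(X \right)} = X - 3 = -3 + X$)
$\left(J{\left(25 \right)} + \left(\left(n{\left(-7 \right)} + 333\right) - 393\right)\right) \sqrt{546 - 320} = \left(25 + \left(\left(\left(-3 - 7\right) + 333\right) - 393\right)\right) \sqrt{546 - 320} = \left(25 + \left(\left(-10 + 333\right) - 393\right)\right) \sqrt{226} = \left(25 + \left(323 - 393\right)\right) \sqrt{226} = \left(25 - 70\right) \sqrt{226} = - 45 \sqrt{226}$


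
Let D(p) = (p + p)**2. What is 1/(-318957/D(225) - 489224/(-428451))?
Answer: -9640147500/4176620623 ≈ -2.3081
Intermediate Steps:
D(p) = 4*p**2 (D(p) = (2*p)**2 = 4*p**2)
1/(-318957/D(225) - 489224/(-428451)) = 1/(-318957/(4*225**2) - 489224/(-428451)) = 1/(-318957/(4*50625) - 489224*(-1/428451)) = 1/(-318957/202500 + 489224/428451) = 1/(-318957*1/202500 + 489224/428451) = 1/(-106319/67500 + 489224/428451) = 1/(-4176620623/9640147500) = -9640147500/4176620623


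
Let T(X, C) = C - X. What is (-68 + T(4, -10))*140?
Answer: -11480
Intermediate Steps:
(-68 + T(4, -10))*140 = (-68 + (-10 - 1*4))*140 = (-68 + (-10 - 4))*140 = (-68 - 14)*140 = -82*140 = -11480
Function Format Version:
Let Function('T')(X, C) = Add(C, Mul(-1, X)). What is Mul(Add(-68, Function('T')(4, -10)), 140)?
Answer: -11480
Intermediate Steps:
Mul(Add(-68, Function('T')(4, -10)), 140) = Mul(Add(-68, Add(-10, Mul(-1, 4))), 140) = Mul(Add(-68, Add(-10, -4)), 140) = Mul(Add(-68, -14), 140) = Mul(-82, 140) = -11480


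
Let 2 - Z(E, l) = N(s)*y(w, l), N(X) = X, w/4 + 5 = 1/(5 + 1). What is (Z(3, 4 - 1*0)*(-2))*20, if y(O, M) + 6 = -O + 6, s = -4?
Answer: -9520/3 ≈ -3173.3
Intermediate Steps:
w = -58/3 (w = -20 + 4/(5 + 1) = -20 + 4/6 = -20 + 4*(⅙) = -20 + ⅔ = -58/3 ≈ -19.333)
y(O, M) = -O (y(O, M) = -6 + (-O + 6) = -6 + (6 - O) = -O)
Z(E, l) = 238/3 (Z(E, l) = 2 - (-4)*(-1*(-58/3)) = 2 - (-4)*58/3 = 2 - 1*(-232/3) = 2 + 232/3 = 238/3)
(Z(3, 4 - 1*0)*(-2))*20 = ((238/3)*(-2))*20 = -476/3*20 = -9520/3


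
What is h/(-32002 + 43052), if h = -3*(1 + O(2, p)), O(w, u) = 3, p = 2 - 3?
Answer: -6/5525 ≈ -0.0010860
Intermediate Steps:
p = -1
h = -12 (h = -3*(1 + 3) = -3*4 = -12)
h/(-32002 + 43052) = -12/(-32002 + 43052) = -12/11050 = (1/11050)*(-12) = -6/5525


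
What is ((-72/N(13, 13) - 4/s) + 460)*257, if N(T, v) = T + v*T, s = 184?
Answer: 494419941/4186 ≈ 1.1811e+5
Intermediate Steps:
N(T, v) = T + T*v
((-72/N(13, 13) - 4/s) + 460)*257 = ((-72*1/(13*(1 + 13)) - 4/184) + 460)*257 = ((-72/(13*14) - 4*1/184) + 460)*257 = ((-72/182 - 1/46) + 460)*257 = ((-72*1/182 - 1/46) + 460)*257 = ((-36/91 - 1/46) + 460)*257 = (-1747/4186 + 460)*257 = (1923813/4186)*257 = 494419941/4186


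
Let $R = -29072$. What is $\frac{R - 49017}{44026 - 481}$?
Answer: $- \frac{78089}{43545} \approx -1.7933$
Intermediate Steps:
$\frac{R - 49017}{44026 - 481} = \frac{-29072 - 49017}{44026 - 481} = - \frac{78089}{43545}$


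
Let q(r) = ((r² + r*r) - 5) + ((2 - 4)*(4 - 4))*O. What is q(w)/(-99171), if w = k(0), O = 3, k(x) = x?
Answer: 5/99171 ≈ 5.0418e-5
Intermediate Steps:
w = 0
q(r) = -5 + 2*r² (q(r) = ((r² + r*r) - 5) + ((2 - 4)*(4 - 4))*3 = ((r² + r²) - 5) - 2*0*3 = (2*r² - 5) + 0*3 = (-5 + 2*r²) + 0 = -5 + 2*r²)
q(w)/(-99171) = (-5 + 2*0²)/(-99171) = (-5 + 2*0)*(-1/99171) = (-5 + 0)*(-1/99171) = -5*(-1/99171) = 5/99171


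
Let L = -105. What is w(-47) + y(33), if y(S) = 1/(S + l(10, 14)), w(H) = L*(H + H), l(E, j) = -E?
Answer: 227011/23 ≈ 9870.0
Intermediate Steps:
w(H) = -210*H (w(H) = -105*(H + H) = -210*H)
y(S) = 1/(-10 + S) (y(S) = 1/(S - 1*10) = 1/(S - 10) = 1/(-10 + S))
w(-47) + y(33) = -210*(-47) + 1/(-10 + 33) = 9870 + 1/23 = 227011/23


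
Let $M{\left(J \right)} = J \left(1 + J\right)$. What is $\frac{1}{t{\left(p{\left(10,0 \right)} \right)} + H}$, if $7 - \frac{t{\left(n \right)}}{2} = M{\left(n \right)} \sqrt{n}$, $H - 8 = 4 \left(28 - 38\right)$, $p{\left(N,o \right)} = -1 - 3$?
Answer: $- \frac{1}{146} + \frac{4 i}{219} \approx -0.0068493 + 0.018265 i$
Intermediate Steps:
$p{\left(N,o \right)} = -4$ ($p{\left(N,o \right)} = -1 - 3 = -4$)
$H = -32$ ($H = 8 + 4 \left(28 - 38\right) = 8 + 4 \left(-10\right) = 8 - 40 = -32$)
$t{\left(n \right)} = 14 - 2 n^{\frac{3}{2}} \left(1 + n\right)$ ($t{\left(n \right)} = 14 - 2 n \left(1 + n\right) \sqrt{n} = 14 - 2 n^{\frac{3}{2}} \left(1 + n\right)$)
$\frac{1}{t{\left(p{\left(10,0 \right)} \right)} + H} = \frac{1}{\left(14 - 2 \left(-4\right)^{\frac{3}{2}} \left(1 - 4\right)\right) - 32} = \frac{1}{\left(14 - 2 \left(- 8 i\right) \left(-3\right)\right) - 32} = \frac{1}{\left(14 - 48 i\right) - 32} = \frac{1}{-18 - 48 i} = \frac{-18 + 48 i}{2628}$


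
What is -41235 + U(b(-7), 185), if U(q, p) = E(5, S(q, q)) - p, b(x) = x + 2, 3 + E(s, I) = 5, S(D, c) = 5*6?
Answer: -41418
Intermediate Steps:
S(D, c) = 30
E(s, I) = 2 (E(s, I) = -3 + 5 = 2)
b(x) = 2 + x
U(q, p) = 2 - p
-41235 + U(b(-7), 185) = -41235 + (2 - 1*185) = -41235 + (2 - 185) = -41235 - 183 = -41418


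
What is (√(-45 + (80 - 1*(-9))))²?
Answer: 44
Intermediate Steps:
(√(-45 + (80 - 1*(-9))))² = (√(-45 + (80 + 9)))² = (√(-45 + 89))² = (√44)² = (2*√11)² = 44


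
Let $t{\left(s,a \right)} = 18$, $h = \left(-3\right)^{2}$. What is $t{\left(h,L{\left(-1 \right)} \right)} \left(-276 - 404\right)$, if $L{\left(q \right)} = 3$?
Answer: $-12240$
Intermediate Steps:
$h = 9$
$t{\left(h,L{\left(-1 \right)} \right)} \left(-276 - 404\right) = 18 \left(-276 - 404\right) = 18 \left(-680\right) = -12240$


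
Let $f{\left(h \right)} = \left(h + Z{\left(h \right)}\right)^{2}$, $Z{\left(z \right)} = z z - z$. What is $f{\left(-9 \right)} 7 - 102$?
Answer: $45825$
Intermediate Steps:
$Z{\left(z \right)} = z^{2} - z$
$f{\left(h \right)} = \left(h + h \left(-1 + h\right)\right)^{2}$
$f{\left(-9 \right)} 7 - 102 = \left(-9\right)^{4} \cdot 7 - 102 = 6561 \cdot 7 - 102 = 45927 - 102 = 45825$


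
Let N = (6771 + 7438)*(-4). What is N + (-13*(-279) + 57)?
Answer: -53152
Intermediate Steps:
N = -56836 (N = 14209*(-4) = -56836)
N + (-13*(-279) + 57) = -56836 + (-13*(-279) + 57) = -56836 + (3627 + 57) = -56836 + 3684 = -53152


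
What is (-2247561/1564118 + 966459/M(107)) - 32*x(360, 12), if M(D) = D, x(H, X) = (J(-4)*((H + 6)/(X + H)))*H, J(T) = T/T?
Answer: -11949951248175/5188179406 ≈ -2303.3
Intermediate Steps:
J(T) = 1
x(H, X) = H*(6 + H)/(H + X) (x(H, X) = (1*((H + 6)/(X + H)))*H = (1*((6 + H)/(H + X)))*H = ((6 + H)/(H + X))*H = H*(6 + H)/(H + X))
(-2247561/1564118 + 966459/M(107)) - 32*x(360, 12) = (-2247561/1564118 + 966459/107) - 11520*(6 + 360)/(360 + 12) = (-2247561*1/1564118 + 966459*(1/107)) - 11520*366/372 = (-2247561/1564118 + 966459/107) - 11520*366/372 = 1511415429135/167360626 - 32*10980/31 = 1511415429135/167360626 - 351360/31 = -11949951248175/5188179406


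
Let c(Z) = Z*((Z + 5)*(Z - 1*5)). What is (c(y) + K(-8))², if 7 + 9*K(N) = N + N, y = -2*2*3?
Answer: 165765625/81 ≈ 2.0465e+6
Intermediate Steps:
y = -12 (y = -4*3 = -12)
c(Z) = Z*(-5 + Z)*(5 + Z) (c(Z) = Z*((5 + Z)*(Z - 5)) = Z*((5 + Z)*(-5 + Z)) = Z*((-5 + Z)*(5 + Z)) = Z*(-5 + Z)*(5 + Z))
K(N) = -7/9 + 2*N/9 (K(N) = -7/9 + (N + N)/9 = -7/9 + (2*N)/9 = -7/9 + 2*N/9)
(c(y) + K(-8))² = (-12*(-25 + (-12)²) + (-7/9 + (2/9)*(-8)))² = (-12*(-25 + 144) + (-7/9 - 16/9))² = (-12*119 - 23/9)² = (-1428 - 23/9)² = (-12875/9)² = 165765625/81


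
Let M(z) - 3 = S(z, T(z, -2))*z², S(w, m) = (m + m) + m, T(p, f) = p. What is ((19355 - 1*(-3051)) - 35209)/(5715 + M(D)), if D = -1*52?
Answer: 12803/416106 ≈ 0.030769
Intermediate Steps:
S(w, m) = 3*m (S(w, m) = 2*m + m = 3*m)
D = -52
M(z) = 3 + 3*z³ (M(z) = 3 + (3*z)*z² = 3 + 3*z³)
((19355 - 1*(-3051)) - 35209)/(5715 + M(D)) = ((19355 - 1*(-3051)) - 35209)/(5715 + (3 + 3*(-52)³)) = ((19355 + 3051) - 35209)/(5715 + (3 + 3*(-140608))) = (22406 - 35209)/(5715 + (3 - 421824)) = -12803/(5715 - 421821) = -12803/(-416106) = -12803*(-1/416106) = 12803/416106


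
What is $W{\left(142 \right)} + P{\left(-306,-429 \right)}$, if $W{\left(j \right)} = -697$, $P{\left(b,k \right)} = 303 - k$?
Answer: $35$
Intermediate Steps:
$W{\left(142 \right)} + P{\left(-306,-429 \right)} = -697 + \left(303 - -429\right) = -697 + \left(303 + 429\right) = -697 + 732 = 35$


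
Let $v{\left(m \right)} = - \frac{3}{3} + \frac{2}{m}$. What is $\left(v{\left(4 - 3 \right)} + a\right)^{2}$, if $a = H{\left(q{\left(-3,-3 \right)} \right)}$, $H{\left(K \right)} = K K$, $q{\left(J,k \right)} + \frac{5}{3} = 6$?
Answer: $\frac{31684}{81} \approx 391.16$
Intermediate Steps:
$q{\left(J,k \right)} = \frac{13}{3}$ ($q{\left(J,k \right)} = - \frac{5}{3} + 6 = \frac{13}{3}$)
$H{\left(K \right)} = K^{2}$
$a = \frac{169}{9}$ ($a = \left(\frac{13}{3}\right)^{2} = \frac{169}{9} \approx 18.778$)
$v{\left(m \right)} = -1 + \frac{2}{m}$ ($v{\left(m \right)} = \left(-3\right) \frac{1}{3} + \frac{2}{m} = -1 + \frac{2}{m}$)
$\left(v{\left(4 - 3 \right)} + a\right)^{2} = \left(\frac{2 - \left(4 - 3\right)}{4 - 3} + \frac{169}{9}\right)^{2} = \left(\frac{2 - 1}{1} + \frac{169}{9}\right)^{2} = \left(1 \left(2 - 1\right) + \frac{169}{9}\right)^{2} = \left(1 \cdot 1 + \frac{169}{9}\right)^{2} = \left(1 + \frac{169}{9}\right)^{2} = \left(\frac{178}{9}\right)^{2} = \frac{31684}{81}$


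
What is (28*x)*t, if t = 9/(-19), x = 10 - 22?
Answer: 3024/19 ≈ 159.16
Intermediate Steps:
x = -12
t = -9/19 (t = 9*(-1/19) = -9/19 ≈ -0.47368)
(28*x)*t = (28*(-12))*(-9/19) = -336*(-9/19) = 3024/19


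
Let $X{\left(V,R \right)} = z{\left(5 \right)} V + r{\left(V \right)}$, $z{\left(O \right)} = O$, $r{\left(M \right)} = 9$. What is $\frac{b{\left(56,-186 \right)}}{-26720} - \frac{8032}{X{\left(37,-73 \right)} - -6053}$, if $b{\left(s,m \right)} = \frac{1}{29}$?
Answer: $- \frac{6223842407}{4840675360} \approx -1.2857$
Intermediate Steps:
$b{\left(s,m \right)} = \frac{1}{29}$
$X{\left(V,R \right)} = 9 + 5 V$ ($X{\left(V,R \right)} = 5 V + 9 = 9 + 5 V$)
$\frac{b{\left(56,-186 \right)}}{-26720} - \frac{8032}{X{\left(37,-73 \right)} - -6053} = \frac{1}{29 \left(-26720\right)} - \frac{8032}{\left(9 + 5 \cdot 37\right) - -6053} = \frac{1}{29} \left(- \frac{1}{26720}\right) - \frac{8032}{\left(9 + 185\right) + 6053} = - \frac{1}{774880} - \frac{8032}{194 + 6053} = - \frac{1}{774880} - \frac{8032}{6247} = - \frac{6223842407}{4840675360}$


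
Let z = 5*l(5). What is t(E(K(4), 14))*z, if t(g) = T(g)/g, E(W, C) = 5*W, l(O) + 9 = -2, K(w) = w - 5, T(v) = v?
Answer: -55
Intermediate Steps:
K(w) = -5 + w
l(O) = -11 (l(O) = -9 - 2 = -11)
z = -55 (z = 5*(-11) = -55)
t(g) = 1 (t(g) = g/g = 1)
t(E(K(4), 14))*z = 1*(-55) = -55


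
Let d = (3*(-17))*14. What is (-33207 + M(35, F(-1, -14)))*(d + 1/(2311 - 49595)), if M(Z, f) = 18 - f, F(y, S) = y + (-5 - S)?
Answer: 1120756514069/47284 ≈ 2.3703e+7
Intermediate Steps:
F(y, S) = -5 + y - S
d = -714 (d = -51*14 = -714)
(-33207 + M(35, F(-1, -14)))*(d + 1/(2311 - 49595)) = (-33207 + (18 - (-5 - 1 - 1*(-14))))*(-714 + 1/(2311 - 49595)) = (-33207 + (18 - (-5 - 1 + 14)))*(-714 + 1/(-47284)) = (-33207 + (18 - 1*8))*(-714 - 1/47284) = (-33207 + (18 - 8))*(-33760777/47284) = (-33207 + 10)*(-33760777/47284) = -33197*(-33760777/47284) = 1120756514069/47284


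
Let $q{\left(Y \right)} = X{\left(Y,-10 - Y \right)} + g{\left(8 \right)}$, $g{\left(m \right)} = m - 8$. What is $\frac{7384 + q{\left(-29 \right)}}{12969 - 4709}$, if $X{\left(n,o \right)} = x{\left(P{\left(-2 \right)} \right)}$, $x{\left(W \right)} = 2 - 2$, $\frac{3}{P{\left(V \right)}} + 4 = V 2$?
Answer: $\frac{1846}{2065} \approx 0.89395$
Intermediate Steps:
$P{\left(V \right)} = \frac{3}{-4 + 2 V}$ ($P{\left(V \right)} = \frac{3}{-4 + V 2} = \frac{3}{-4 + 2 V}$)
$x{\left(W \right)} = 0$
$X{\left(n,o \right)} = 0$
$g{\left(m \right)} = -8 + m$
$q{\left(Y \right)} = 0$ ($q{\left(Y \right)} = 0 + \left(-8 + 8\right) = 0 + 0 = 0$)
$\frac{7384 + q{\left(-29 \right)}}{12969 - 4709} = \frac{7384 + 0}{12969 - 4709} = \frac{7384}{8260} = 7384 \cdot \frac{1}{8260} = \frac{1846}{2065}$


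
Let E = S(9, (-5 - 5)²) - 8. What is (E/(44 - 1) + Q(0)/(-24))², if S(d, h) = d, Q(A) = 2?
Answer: 961/266256 ≈ 0.0036093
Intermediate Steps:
E = 1 (E = 9 - 8 = 1)
(E/(44 - 1) + Q(0)/(-24))² = (1/(44 - 1) + 2/(-24))² = (1/43 + 2*(-1/24))² = (1*(1/43) - 1/12)² = (1/43 - 1/12)² = (-31/516)² = 961/266256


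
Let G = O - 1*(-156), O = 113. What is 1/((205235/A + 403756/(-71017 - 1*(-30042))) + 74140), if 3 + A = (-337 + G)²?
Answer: 189345475/14044617264149 ≈ 1.3482e-5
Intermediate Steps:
G = 269 (G = 113 - 1*(-156) = 113 + 156 = 269)
A = 4621 (A = -3 + (-337 + 269)² = -3 + (-68)² = -3 + 4624 = 4621)
1/((205235/A + 403756/(-71017 - 1*(-30042))) + 74140) = 1/((205235/4621 + 403756/(-71017 - 1*(-30042))) + 74140) = 1/((205235*(1/4621) + 403756/(-71017 + 30042)) + 74140) = 1/((205235/4621 + 403756/(-40975)) + 74140) = 1/((205235/4621 + 403756*(-1/40975)) + 74140) = 1/((205235/4621 - 403756/40975) + 74140) = 1/(6543747649/189345475 + 74140) = 1/(14044617264149/189345475) = 189345475/14044617264149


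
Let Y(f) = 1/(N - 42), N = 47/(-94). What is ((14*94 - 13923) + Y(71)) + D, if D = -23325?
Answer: -3054222/85 ≈ -35932.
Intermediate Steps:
N = -1/2 (N = 47*(-1/94) = -1/2 ≈ -0.50000)
Y(f) = -2/85 (Y(f) = 1/(-1/2 - 42) = 1/(-85/2) = -2/85)
((14*94 - 13923) + Y(71)) + D = ((14*94 - 13923) - 2/85) - 23325 = ((1316 - 13923) - 2/85) - 23325 = (-12607 - 2/85) - 23325 = -1071597/85 - 23325 = -3054222/85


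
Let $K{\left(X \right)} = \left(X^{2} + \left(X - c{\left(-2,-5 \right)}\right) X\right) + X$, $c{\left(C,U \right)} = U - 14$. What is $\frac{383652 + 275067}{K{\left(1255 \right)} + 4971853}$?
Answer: $\frac{658719}{8147003} \approx 0.080854$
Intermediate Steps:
$c{\left(C,U \right)} = -14 + U$ ($c{\left(C,U \right)} = U - 14 = -14 + U$)
$K{\left(X \right)} = X + X^{2} + X \left(19 + X\right)$ ($K{\left(X \right)} = \left(X^{2} + \left(X - \left(-14 - 5\right)\right) X\right) + X = \left(X^{2} + \left(X - -19\right) X\right) + X = \left(X^{2} + \left(X + 19\right) X\right) + X = \left(X^{2} + \left(19 + X\right) X\right) + X = \left(X^{2} + X \left(19 + X\right)\right) + X = X + X^{2} + X \left(19 + X\right)$)
$\frac{383652 + 275067}{K{\left(1255 \right)} + 4971853} = \frac{383652 + 275067}{2 \cdot 1255 \left(10 + 1255\right) + 4971853} = \frac{658719}{2 \cdot 1255 \cdot 1265 + 4971853} = \frac{658719}{3175150 + 4971853} = \frac{658719}{8147003}$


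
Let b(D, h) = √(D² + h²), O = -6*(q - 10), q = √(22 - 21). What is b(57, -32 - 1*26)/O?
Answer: √6613/54 ≈ 1.5059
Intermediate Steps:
q = 1 (q = √1 = 1)
O = 54 (O = -6*(1 - 10) = -6*(-9) = 54)
b(57, -32 - 1*26)/O = √(57² + (-32 - 1*26)²)/54 = √(3249 + (-32 - 26)²)*(1/54) = √(3249 + (-58)²)*(1/54) = √(3249 + 3364)*(1/54) = √6613*(1/54) = √6613/54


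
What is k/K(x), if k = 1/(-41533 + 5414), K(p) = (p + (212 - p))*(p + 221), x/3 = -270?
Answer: 1/4510107292 ≈ 2.2172e-10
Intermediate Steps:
x = -810 (x = 3*(-270) = -810)
K(p) = 46852 + 212*p (K(p) = 212*(221 + p) = 46852 + 212*p)
k = -1/36119 (k = 1/(-36119) = -1/36119 ≈ -2.7686e-5)
k/K(x) = -1/(36119*(46852 + 212*(-810))) = -1/(36119*(46852 - 171720)) = -1/36119/(-124868) = -1/36119*(-1/124868) = 1/4510107292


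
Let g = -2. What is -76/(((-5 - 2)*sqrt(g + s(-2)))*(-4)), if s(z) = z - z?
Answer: 19*I*sqrt(2)/14 ≈ 1.9193*I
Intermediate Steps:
s(z) = 0
-76/(((-5 - 2)*sqrt(g + s(-2)))*(-4)) = -76/(((-5 - 2)*sqrt(-2 + 0))*(-4)) = -76/(-7*I*sqrt(2)*(-4)) = -76/(28*I*sqrt(2)) = -I*sqrt(2)/56*(-76) = 19*I*sqrt(2)/14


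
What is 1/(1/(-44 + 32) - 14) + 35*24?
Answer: 141948/169 ≈ 839.93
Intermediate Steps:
1/(1/(-44 + 32) - 14) + 35*24 = 1/(1/(-12) - 14) + 840 = 1/(-1/12 - 14) + 840 = 1/(-169/12) + 840 = -12/169 + 840 = 141948/169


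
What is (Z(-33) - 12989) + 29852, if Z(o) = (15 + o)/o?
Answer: 185499/11 ≈ 16864.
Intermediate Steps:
Z(o) = (15 + o)/o
(Z(-33) - 12989) + 29852 = ((15 - 33)/(-33) - 12989) + 29852 = (-1/33*(-18) - 12989) + 29852 = (6/11 - 12989) + 29852 = -142873/11 + 29852 = 185499/11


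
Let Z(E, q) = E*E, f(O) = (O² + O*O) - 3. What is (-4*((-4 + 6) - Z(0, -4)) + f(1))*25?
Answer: -225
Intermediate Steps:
f(O) = -3 + 2*O² (f(O) = (O² + O²) - 3 = 2*O² - 3 = -3 + 2*O²)
Z(E, q) = E²
(-4*((-4 + 6) - Z(0, -4)) + f(1))*25 = (-4*((-4 + 6) - 1*0²) + (-3 + 2*1²))*25 = (-4*(2 - 1*0) + (-3 + 2*1))*25 = (-4*(2 + 0) + (-3 + 2))*25 = (-4*2 - 1)*25 = (-8 - 1)*25 = -9*25 = -225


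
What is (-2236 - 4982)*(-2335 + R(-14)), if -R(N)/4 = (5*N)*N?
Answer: 45148590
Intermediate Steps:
R(N) = -20*N² (R(N) = -4*5*N*N = -20*N²)
(-2236 - 4982)*(-2335 + R(-14)) = (-2236 - 4982)*(-2335 - 20*(-14)²) = -7218*(-2335 - 20*196) = -7218*(-2335 - 3920) = -7218*(-6255) = 45148590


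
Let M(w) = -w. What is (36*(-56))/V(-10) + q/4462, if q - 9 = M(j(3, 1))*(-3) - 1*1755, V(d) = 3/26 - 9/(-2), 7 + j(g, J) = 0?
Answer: -9753843/22310 ≈ -437.20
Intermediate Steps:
j(g, J) = -7 (j(g, J) = -7 + 0 = -7)
V(d) = 60/13 (V(d) = 3*(1/26) - 9*(-½) = 3/26 + 9/2 = 60/13)
q = -1767 (q = 9 + (-1*(-7)*(-3) - 1*1755) = 9 + (7*(-3) - 1755) = 9 + (-21 - 1755) = 9 - 1776 = -1767)
(36*(-56))/V(-10) + q/4462 = (36*(-56))/(60/13) - 1767/4462 = -2016*13/60 - 1767*1/4462 = -2184/5 - 1767/4462 = -9753843/22310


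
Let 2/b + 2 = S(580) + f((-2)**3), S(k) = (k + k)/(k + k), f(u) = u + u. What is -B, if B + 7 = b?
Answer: 121/17 ≈ 7.1176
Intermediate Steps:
f(u) = 2*u
S(k) = 1 (S(k) = (2*k)/((2*k)) = (2*k)*(1/(2*k)) = 1)
b = -2/17 (b = 2/(-2 + (1 + 2*(-2)**3)) = 2/(-2 + (1 + 2*(-8))) = 2/(-2 + (1 - 16)) = 2/(-2 - 15) = 2/(-17) = 2*(-1/17) = -2/17 ≈ -0.11765)
B = -121/17 (B = -7 - 2/17 = -121/17 ≈ -7.1176)
-B = -1*(-121/17) = 121/17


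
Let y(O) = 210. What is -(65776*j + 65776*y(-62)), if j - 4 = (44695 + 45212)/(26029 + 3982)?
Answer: -428350479536/30011 ≈ -1.4273e+7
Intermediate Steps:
j = 209951/30011 (j = 4 + (44695 + 45212)/(26029 + 3982) = 4 + 89907/30011 = 209951/30011 ≈ 6.9958)
-(65776*j + 65776*y(-62)) = -65776/(1/(210 + 209951/30011)) = -65776/(1/(6512261/30011)) = -65776/30011/6512261 = -65776*6512261/30011 = -428350479536/30011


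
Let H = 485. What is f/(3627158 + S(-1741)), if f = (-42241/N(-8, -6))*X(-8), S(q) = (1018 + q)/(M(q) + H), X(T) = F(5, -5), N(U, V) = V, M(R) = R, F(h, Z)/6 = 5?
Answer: 265273480/4555711171 ≈ 0.058229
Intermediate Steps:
F(h, Z) = 30 (F(h, Z) = 6*5 = 30)
X(T) = 30
S(q) = (1018 + q)/(485 + q) (S(q) = (1018 + q)/(q + 485) = (1018 + q)/(485 + q))
f = 211205 (f = -42241/(-6)*30 = -42241*(-1/6)*30 = (42241/6)*30 = 211205)
f/(3627158 + S(-1741)) = 211205/(3627158 + (1018 - 1741)/(485 - 1741)) = 211205/(3627158 - 723/(-1256)) = 211205/(3627158 - 1/1256*(-723)) = 211205/(3627158 + 723/1256) = 211205/(4555711171/1256) = 211205*(1256/4555711171) = 265273480/4555711171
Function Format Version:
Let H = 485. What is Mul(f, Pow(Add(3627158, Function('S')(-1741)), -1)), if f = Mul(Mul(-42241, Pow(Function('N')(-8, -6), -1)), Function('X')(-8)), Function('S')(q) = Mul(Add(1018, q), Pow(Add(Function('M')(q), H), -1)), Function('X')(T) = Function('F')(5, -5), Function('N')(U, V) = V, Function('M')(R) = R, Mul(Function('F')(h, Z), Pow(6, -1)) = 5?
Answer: Rational(265273480, 4555711171) ≈ 0.058229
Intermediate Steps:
Function('F')(h, Z) = 30 (Function('F')(h, Z) = Mul(6, 5) = 30)
Function('X')(T) = 30
Function('S')(q) = Mul(Pow(Add(485, q), -1), Add(1018, q)) (Function('S')(q) = Mul(Add(1018, q), Pow(Add(q, 485), -1)) = Mul(Add(1018, q), Pow(Add(485, q), -1)) = Mul(Pow(Add(485, q), -1), Add(1018, q)))
f = 211205 (f = Mul(Mul(-42241, Pow(-6, -1)), 30) = Mul(Mul(-42241, Rational(-1, 6)), 30) = Mul(Rational(42241, 6), 30) = 211205)
Mul(f, Pow(Add(3627158, Function('S')(-1741)), -1)) = Mul(211205, Pow(Add(3627158, Mul(Pow(Add(485, -1741), -1), Add(1018, -1741))), -1)) = Mul(211205, Pow(Add(3627158, Mul(Pow(-1256, -1), -723)), -1)) = Mul(211205, Pow(Add(3627158, Mul(Rational(-1, 1256), -723)), -1)) = Mul(211205, Pow(Add(3627158, Rational(723, 1256)), -1)) = Mul(211205, Pow(Rational(4555711171, 1256), -1)) = Mul(211205, Rational(1256, 4555711171)) = Rational(265273480, 4555711171)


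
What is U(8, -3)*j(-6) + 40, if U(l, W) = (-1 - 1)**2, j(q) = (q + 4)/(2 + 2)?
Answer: 38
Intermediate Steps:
j(q) = 1 + q/4 (j(q) = (4 + q)/4 = (4 + q)*(1/4) = 1 + q/4)
U(l, W) = 4 (U(l, W) = (-2)**2 = 4)
U(8, -3)*j(-6) + 40 = 4*(1 + (1/4)*(-6)) + 40 = 4*(1 - 3/2) + 40 = 4*(-1/2) + 40 = -2 + 40 = 38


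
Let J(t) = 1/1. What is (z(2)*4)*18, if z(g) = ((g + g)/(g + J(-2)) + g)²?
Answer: 800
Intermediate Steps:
J(t) = 1
z(g) = (g + 2*g/(1 + g))² (z(g) = ((g + g)/(g + 1) + g)² = ((2*g)/(1 + g) + g)² = (2*g/(1 + g) + g)² = (g + 2*g/(1 + g))²)
(z(2)*4)*18 = ((2²*(3 + 2)²/(1 + 2)²)*4)*18 = ((4*5²/3²)*4)*18 = ((4*(⅑)*25)*4)*18 = ((100/9)*4)*18 = (400/9)*18 = 800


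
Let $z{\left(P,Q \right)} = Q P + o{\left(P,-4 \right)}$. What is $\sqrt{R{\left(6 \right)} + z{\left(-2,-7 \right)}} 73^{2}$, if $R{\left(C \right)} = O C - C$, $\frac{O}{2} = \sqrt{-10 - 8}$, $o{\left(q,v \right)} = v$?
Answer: $10658 \sqrt{1 + 9 i \sqrt{2}} \approx 27963.0 + 25852.0 i$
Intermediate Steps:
$O = 6 i \sqrt{2}$ ($O = 2 \sqrt{-10 - 8} = 2 \sqrt{-18} = 2 \cdot 3 i \sqrt{2} = 6 i \sqrt{2} \approx 8.4853 i$)
$z{\left(P,Q \right)} = -4 + P Q$ ($z{\left(P,Q \right)} = Q P - 4 = P Q - 4 = -4 + P Q$)
$R{\left(C \right)} = - C + 6 i C \sqrt{2}$ ($R{\left(C \right)} = 6 i \sqrt{2} C - C = 6 i C \sqrt{2} - C = - C + 6 i C \sqrt{2}$)
$\sqrt{R{\left(6 \right)} + z{\left(-2,-7 \right)}} 73^{2} = \sqrt{6 \left(-1 + 6 i \sqrt{2}\right) - -10} \cdot 73^{2} = \sqrt{\left(-6 + 36 i \sqrt{2}\right) + \left(-4 + 14\right)} 5329 = \sqrt{\left(-6 + 36 i \sqrt{2}\right) + 10} \cdot 5329 = \sqrt{4 + 36 i \sqrt{2}} \cdot 5329 = 5329 \sqrt{4 + 36 i \sqrt{2}}$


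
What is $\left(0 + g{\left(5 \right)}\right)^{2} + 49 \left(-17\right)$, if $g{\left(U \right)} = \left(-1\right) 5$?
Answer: $-808$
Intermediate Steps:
$g{\left(U \right)} = -5$
$\left(0 + g{\left(5 \right)}\right)^{2} + 49 \left(-17\right) = \left(0 - 5\right)^{2} + 49 \left(-17\right) = \left(-5\right)^{2} - 833 = 25 - 833 = -808$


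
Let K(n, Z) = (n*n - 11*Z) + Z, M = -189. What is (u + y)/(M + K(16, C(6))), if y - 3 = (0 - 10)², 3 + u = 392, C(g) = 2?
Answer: 492/47 ≈ 10.468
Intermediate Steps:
K(n, Z) = n² - 10*Z (K(n, Z) = (n² - 11*Z) + Z = n² - 10*Z)
u = 389 (u = -3 + 392 = 389)
y = 103 (y = 3 + (0 - 10)² = 3 + (-10)² = 3 + 100 = 103)
(u + y)/(M + K(16, C(6))) = (389 + 103)/(-189 + (16² - 10*2)) = 492/(-189 + (256 - 20)) = 492/(-189 + 236) = 492/47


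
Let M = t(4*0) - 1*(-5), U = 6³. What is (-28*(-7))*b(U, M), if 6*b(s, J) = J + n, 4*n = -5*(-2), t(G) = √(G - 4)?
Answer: 245 + 196*I/3 ≈ 245.0 + 65.333*I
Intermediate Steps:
U = 216
t(G) = √(-4 + G)
M = 5 + 2*I (M = √(-4 + 4*0) - 1*(-5) = √(-4 + 0) + 5 = √(-4) + 5 = 2*I + 5 = 5 + 2*I ≈ 5.0 + 2.0*I)
n = 5/2 (n = (-5*(-2))/4 = (¼)*10 = 5/2 ≈ 2.5000)
b(s, J) = 5/12 + J/6 (b(s, J) = (J + 5/2)/6 = (5/2 + J)/6 = 5/12 + J/6)
(-28*(-7))*b(U, M) = (-28*(-7))*(5/12 + (5 + 2*I)/6) = 196*(5/12 + (⅚ + I/3)) = 196*(5/4 + I/3) = 245 + 196*I/3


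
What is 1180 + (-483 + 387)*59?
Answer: -4484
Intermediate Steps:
1180 + (-483 + 387)*59 = 1180 - 96*59 = 1180 - 5664 = -4484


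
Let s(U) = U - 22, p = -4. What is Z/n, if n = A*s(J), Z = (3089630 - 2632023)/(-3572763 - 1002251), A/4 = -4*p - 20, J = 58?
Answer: 457607/2635208064 ≈ 0.00017365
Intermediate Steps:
s(U) = -22 + U
A = -16 (A = 4*(-4*(-4) - 20) = 4*(16 - 20) = 4*(-4) = -16)
Z = -457607/4575014 (Z = 457607/(-4575014) = 457607*(-1/4575014) = -457607/4575014 ≈ -0.10002)
n = -576 (n = -16*(-22 + 58) = -16*36 = -576)
Z/n = -457607/4575014/(-576) = -457607/4575014*(-1/576) = 457607/2635208064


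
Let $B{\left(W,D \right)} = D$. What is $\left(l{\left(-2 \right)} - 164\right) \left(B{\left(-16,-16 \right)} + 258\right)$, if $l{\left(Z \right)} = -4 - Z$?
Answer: $-40172$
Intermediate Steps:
$\left(l{\left(-2 \right)} - 164\right) \left(B{\left(-16,-16 \right)} + 258\right) = \left(\left(-4 - -2\right) - 164\right) \left(-16 + 258\right) = \left(\left(-4 + 2\right) - 164\right) 242 = \left(-2 - 164\right) 242 = \left(-166\right) 242 = -40172$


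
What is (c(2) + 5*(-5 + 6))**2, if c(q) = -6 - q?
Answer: 9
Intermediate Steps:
(c(2) + 5*(-5 + 6))**2 = ((-6 - 1*2) + 5*(-5 + 6))**2 = ((-6 - 2) + 5*1)**2 = (-8 + 5)**2 = (-3)**2 = 9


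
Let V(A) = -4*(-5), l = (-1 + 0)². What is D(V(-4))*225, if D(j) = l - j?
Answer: -4275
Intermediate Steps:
l = 1 (l = (-1)² = 1)
V(A) = 20
D(j) = 1 - j
D(V(-4))*225 = (1 - 1*20)*225 = (1 - 20)*225 = -19*225 = -4275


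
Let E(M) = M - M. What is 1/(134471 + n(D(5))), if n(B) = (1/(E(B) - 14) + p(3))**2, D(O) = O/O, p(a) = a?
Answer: 196/26357997 ≈ 7.4361e-6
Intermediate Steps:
D(O) = 1
E(M) = 0
n(B) = 1681/196 (n(B) = (1/(0 - 14) + 3)**2 = (1/(-14) + 3)**2 = (-1/14 + 3)**2 = (41/14)**2 = 1681/196)
1/(134471 + n(D(5))) = 1/(134471 + 1681/196) = 1/(26357997/196) = 196/26357997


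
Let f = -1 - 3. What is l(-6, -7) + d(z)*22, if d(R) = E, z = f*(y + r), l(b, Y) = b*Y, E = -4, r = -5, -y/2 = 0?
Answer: -46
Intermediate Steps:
y = 0 (y = -2*0 = 0)
f = -4
l(b, Y) = Y*b
z = 20 (z = -4*(0 - 5) = -4*(-5) = 20)
d(R) = -4
l(-6, -7) + d(z)*22 = -7*(-6) - 4*22 = 42 - 88 = -46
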